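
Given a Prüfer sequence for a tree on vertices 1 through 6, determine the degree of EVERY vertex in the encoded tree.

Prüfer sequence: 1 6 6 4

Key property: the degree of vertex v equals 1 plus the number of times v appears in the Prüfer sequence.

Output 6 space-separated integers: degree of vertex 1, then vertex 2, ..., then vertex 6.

Answer: 2 1 1 2 1 3

Derivation:
p_1 = 1: count[1] becomes 1
p_2 = 6: count[6] becomes 1
p_3 = 6: count[6] becomes 2
p_4 = 4: count[4] becomes 1
Degrees (1 + count): deg[1]=1+1=2, deg[2]=1+0=1, deg[3]=1+0=1, deg[4]=1+1=2, deg[5]=1+0=1, deg[6]=1+2=3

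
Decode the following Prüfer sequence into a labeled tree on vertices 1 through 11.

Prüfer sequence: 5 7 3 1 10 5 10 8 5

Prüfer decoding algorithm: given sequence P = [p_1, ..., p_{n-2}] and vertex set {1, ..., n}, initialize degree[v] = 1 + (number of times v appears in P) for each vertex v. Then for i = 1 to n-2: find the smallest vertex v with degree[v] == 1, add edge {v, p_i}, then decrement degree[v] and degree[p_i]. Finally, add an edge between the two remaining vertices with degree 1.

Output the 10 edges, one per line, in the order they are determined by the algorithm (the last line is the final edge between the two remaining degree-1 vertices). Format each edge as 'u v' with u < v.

Answer: 2 5
4 7
3 6
1 3
1 10
5 7
9 10
8 10
5 8
5 11

Derivation:
Initial degrees: {1:2, 2:1, 3:2, 4:1, 5:4, 6:1, 7:2, 8:2, 9:1, 10:3, 11:1}
Step 1: smallest deg-1 vertex = 2, p_1 = 5. Add edge {2,5}. Now deg[2]=0, deg[5]=3.
Step 2: smallest deg-1 vertex = 4, p_2 = 7. Add edge {4,7}. Now deg[4]=0, deg[7]=1.
Step 3: smallest deg-1 vertex = 6, p_3 = 3. Add edge {3,6}. Now deg[6]=0, deg[3]=1.
Step 4: smallest deg-1 vertex = 3, p_4 = 1. Add edge {1,3}. Now deg[3]=0, deg[1]=1.
Step 5: smallest deg-1 vertex = 1, p_5 = 10. Add edge {1,10}. Now deg[1]=0, deg[10]=2.
Step 6: smallest deg-1 vertex = 7, p_6 = 5. Add edge {5,7}. Now deg[7]=0, deg[5]=2.
Step 7: smallest deg-1 vertex = 9, p_7 = 10. Add edge {9,10}. Now deg[9]=0, deg[10]=1.
Step 8: smallest deg-1 vertex = 10, p_8 = 8. Add edge {8,10}. Now deg[10]=0, deg[8]=1.
Step 9: smallest deg-1 vertex = 8, p_9 = 5. Add edge {5,8}. Now deg[8]=0, deg[5]=1.
Final: two remaining deg-1 vertices are 5, 11. Add edge {5,11}.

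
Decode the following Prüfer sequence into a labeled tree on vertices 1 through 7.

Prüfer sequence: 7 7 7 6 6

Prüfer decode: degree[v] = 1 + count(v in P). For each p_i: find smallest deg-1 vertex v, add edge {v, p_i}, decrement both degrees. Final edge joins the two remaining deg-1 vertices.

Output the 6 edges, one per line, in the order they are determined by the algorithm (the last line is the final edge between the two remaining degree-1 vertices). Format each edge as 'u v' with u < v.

Initial degrees: {1:1, 2:1, 3:1, 4:1, 5:1, 6:3, 7:4}
Step 1: smallest deg-1 vertex = 1, p_1 = 7. Add edge {1,7}. Now deg[1]=0, deg[7]=3.
Step 2: smallest deg-1 vertex = 2, p_2 = 7. Add edge {2,7}. Now deg[2]=0, deg[7]=2.
Step 3: smallest deg-1 vertex = 3, p_3 = 7. Add edge {3,7}. Now deg[3]=0, deg[7]=1.
Step 4: smallest deg-1 vertex = 4, p_4 = 6. Add edge {4,6}. Now deg[4]=0, deg[6]=2.
Step 5: smallest deg-1 vertex = 5, p_5 = 6. Add edge {5,6}. Now deg[5]=0, deg[6]=1.
Final: two remaining deg-1 vertices are 6, 7. Add edge {6,7}.

Answer: 1 7
2 7
3 7
4 6
5 6
6 7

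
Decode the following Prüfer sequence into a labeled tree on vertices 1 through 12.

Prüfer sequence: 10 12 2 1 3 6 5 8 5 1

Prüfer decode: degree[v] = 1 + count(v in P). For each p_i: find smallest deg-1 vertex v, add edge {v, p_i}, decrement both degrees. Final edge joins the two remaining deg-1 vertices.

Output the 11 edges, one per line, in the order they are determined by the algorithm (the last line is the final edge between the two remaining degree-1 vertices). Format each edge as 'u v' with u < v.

Initial degrees: {1:3, 2:2, 3:2, 4:1, 5:3, 6:2, 7:1, 8:2, 9:1, 10:2, 11:1, 12:2}
Step 1: smallest deg-1 vertex = 4, p_1 = 10. Add edge {4,10}. Now deg[4]=0, deg[10]=1.
Step 2: smallest deg-1 vertex = 7, p_2 = 12. Add edge {7,12}. Now deg[7]=0, deg[12]=1.
Step 3: smallest deg-1 vertex = 9, p_3 = 2. Add edge {2,9}. Now deg[9]=0, deg[2]=1.
Step 4: smallest deg-1 vertex = 2, p_4 = 1. Add edge {1,2}. Now deg[2]=0, deg[1]=2.
Step 5: smallest deg-1 vertex = 10, p_5 = 3. Add edge {3,10}. Now deg[10]=0, deg[3]=1.
Step 6: smallest deg-1 vertex = 3, p_6 = 6. Add edge {3,6}. Now deg[3]=0, deg[6]=1.
Step 7: smallest deg-1 vertex = 6, p_7 = 5. Add edge {5,6}. Now deg[6]=0, deg[5]=2.
Step 8: smallest deg-1 vertex = 11, p_8 = 8. Add edge {8,11}. Now deg[11]=0, deg[8]=1.
Step 9: smallest deg-1 vertex = 8, p_9 = 5. Add edge {5,8}. Now deg[8]=0, deg[5]=1.
Step 10: smallest deg-1 vertex = 5, p_10 = 1. Add edge {1,5}. Now deg[5]=0, deg[1]=1.
Final: two remaining deg-1 vertices are 1, 12. Add edge {1,12}.

Answer: 4 10
7 12
2 9
1 2
3 10
3 6
5 6
8 11
5 8
1 5
1 12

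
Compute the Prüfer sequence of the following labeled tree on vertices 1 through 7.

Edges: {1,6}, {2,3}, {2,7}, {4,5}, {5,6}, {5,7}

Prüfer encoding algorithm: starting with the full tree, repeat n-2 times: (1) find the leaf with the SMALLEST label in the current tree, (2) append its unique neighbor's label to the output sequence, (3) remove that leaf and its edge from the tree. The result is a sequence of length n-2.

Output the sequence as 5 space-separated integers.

Answer: 6 2 7 5 5

Derivation:
Step 1: leaves = {1,3,4}. Remove smallest leaf 1, emit neighbor 6.
Step 2: leaves = {3,4,6}. Remove smallest leaf 3, emit neighbor 2.
Step 3: leaves = {2,4,6}. Remove smallest leaf 2, emit neighbor 7.
Step 4: leaves = {4,6,7}. Remove smallest leaf 4, emit neighbor 5.
Step 5: leaves = {6,7}. Remove smallest leaf 6, emit neighbor 5.
Done: 2 vertices remain (5, 7). Sequence = [6 2 7 5 5]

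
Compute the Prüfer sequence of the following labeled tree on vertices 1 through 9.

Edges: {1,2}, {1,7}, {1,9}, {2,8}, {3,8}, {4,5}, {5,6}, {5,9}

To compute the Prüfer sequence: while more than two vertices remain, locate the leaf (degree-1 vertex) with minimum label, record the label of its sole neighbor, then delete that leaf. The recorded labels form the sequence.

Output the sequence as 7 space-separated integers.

Step 1: leaves = {3,4,6,7}. Remove smallest leaf 3, emit neighbor 8.
Step 2: leaves = {4,6,7,8}. Remove smallest leaf 4, emit neighbor 5.
Step 3: leaves = {6,7,8}. Remove smallest leaf 6, emit neighbor 5.
Step 4: leaves = {5,7,8}. Remove smallest leaf 5, emit neighbor 9.
Step 5: leaves = {7,8,9}. Remove smallest leaf 7, emit neighbor 1.
Step 6: leaves = {8,9}. Remove smallest leaf 8, emit neighbor 2.
Step 7: leaves = {2,9}. Remove smallest leaf 2, emit neighbor 1.
Done: 2 vertices remain (1, 9). Sequence = [8 5 5 9 1 2 1]

Answer: 8 5 5 9 1 2 1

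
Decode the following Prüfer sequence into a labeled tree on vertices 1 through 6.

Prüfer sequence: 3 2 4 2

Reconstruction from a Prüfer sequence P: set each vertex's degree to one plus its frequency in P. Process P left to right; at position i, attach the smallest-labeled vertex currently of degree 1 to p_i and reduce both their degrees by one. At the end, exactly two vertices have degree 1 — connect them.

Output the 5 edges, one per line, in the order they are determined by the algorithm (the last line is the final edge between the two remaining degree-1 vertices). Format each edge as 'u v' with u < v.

Initial degrees: {1:1, 2:3, 3:2, 4:2, 5:1, 6:1}
Step 1: smallest deg-1 vertex = 1, p_1 = 3. Add edge {1,3}. Now deg[1]=0, deg[3]=1.
Step 2: smallest deg-1 vertex = 3, p_2 = 2. Add edge {2,3}. Now deg[3]=0, deg[2]=2.
Step 3: smallest deg-1 vertex = 5, p_3 = 4. Add edge {4,5}. Now deg[5]=0, deg[4]=1.
Step 4: smallest deg-1 vertex = 4, p_4 = 2. Add edge {2,4}. Now deg[4]=0, deg[2]=1.
Final: two remaining deg-1 vertices are 2, 6. Add edge {2,6}.

Answer: 1 3
2 3
4 5
2 4
2 6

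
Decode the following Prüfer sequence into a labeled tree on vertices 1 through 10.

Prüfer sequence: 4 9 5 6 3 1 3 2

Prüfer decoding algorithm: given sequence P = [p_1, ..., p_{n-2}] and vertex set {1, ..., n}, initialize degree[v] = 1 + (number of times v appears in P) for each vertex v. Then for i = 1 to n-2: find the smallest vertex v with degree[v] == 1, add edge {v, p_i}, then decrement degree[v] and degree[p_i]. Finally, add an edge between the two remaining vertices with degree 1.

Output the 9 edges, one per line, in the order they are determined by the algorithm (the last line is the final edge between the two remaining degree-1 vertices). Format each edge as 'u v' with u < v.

Answer: 4 7
4 9
5 8
5 6
3 6
1 9
1 3
2 3
2 10

Derivation:
Initial degrees: {1:2, 2:2, 3:3, 4:2, 5:2, 6:2, 7:1, 8:1, 9:2, 10:1}
Step 1: smallest deg-1 vertex = 7, p_1 = 4. Add edge {4,7}. Now deg[7]=0, deg[4]=1.
Step 2: smallest deg-1 vertex = 4, p_2 = 9. Add edge {4,9}. Now deg[4]=0, deg[9]=1.
Step 3: smallest deg-1 vertex = 8, p_3 = 5. Add edge {5,8}. Now deg[8]=0, deg[5]=1.
Step 4: smallest deg-1 vertex = 5, p_4 = 6. Add edge {5,6}. Now deg[5]=0, deg[6]=1.
Step 5: smallest deg-1 vertex = 6, p_5 = 3. Add edge {3,6}. Now deg[6]=0, deg[3]=2.
Step 6: smallest deg-1 vertex = 9, p_6 = 1. Add edge {1,9}. Now deg[9]=0, deg[1]=1.
Step 7: smallest deg-1 vertex = 1, p_7 = 3. Add edge {1,3}. Now deg[1]=0, deg[3]=1.
Step 8: smallest deg-1 vertex = 3, p_8 = 2. Add edge {2,3}. Now deg[3]=0, deg[2]=1.
Final: two remaining deg-1 vertices are 2, 10. Add edge {2,10}.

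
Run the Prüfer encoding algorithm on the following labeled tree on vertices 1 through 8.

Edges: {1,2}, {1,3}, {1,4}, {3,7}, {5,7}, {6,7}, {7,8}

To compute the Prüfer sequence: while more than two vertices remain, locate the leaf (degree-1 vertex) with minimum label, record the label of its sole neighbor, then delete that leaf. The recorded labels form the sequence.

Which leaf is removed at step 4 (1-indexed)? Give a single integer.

Step 1: current leaves = {2,4,5,6,8}. Remove leaf 2 (neighbor: 1).
Step 2: current leaves = {4,5,6,8}. Remove leaf 4 (neighbor: 1).
Step 3: current leaves = {1,5,6,8}. Remove leaf 1 (neighbor: 3).
Step 4: current leaves = {3,5,6,8}. Remove leaf 3 (neighbor: 7).

Answer: 3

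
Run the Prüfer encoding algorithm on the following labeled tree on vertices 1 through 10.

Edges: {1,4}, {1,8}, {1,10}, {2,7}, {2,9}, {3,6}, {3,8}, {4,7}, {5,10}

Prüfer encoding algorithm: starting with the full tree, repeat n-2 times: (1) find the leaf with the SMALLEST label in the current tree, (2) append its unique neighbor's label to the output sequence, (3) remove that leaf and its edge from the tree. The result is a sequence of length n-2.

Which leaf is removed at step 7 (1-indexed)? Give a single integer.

Answer: 7

Derivation:
Step 1: current leaves = {5,6,9}. Remove leaf 5 (neighbor: 10).
Step 2: current leaves = {6,9,10}. Remove leaf 6 (neighbor: 3).
Step 3: current leaves = {3,9,10}. Remove leaf 3 (neighbor: 8).
Step 4: current leaves = {8,9,10}. Remove leaf 8 (neighbor: 1).
Step 5: current leaves = {9,10}. Remove leaf 9 (neighbor: 2).
Step 6: current leaves = {2,10}. Remove leaf 2 (neighbor: 7).
Step 7: current leaves = {7,10}. Remove leaf 7 (neighbor: 4).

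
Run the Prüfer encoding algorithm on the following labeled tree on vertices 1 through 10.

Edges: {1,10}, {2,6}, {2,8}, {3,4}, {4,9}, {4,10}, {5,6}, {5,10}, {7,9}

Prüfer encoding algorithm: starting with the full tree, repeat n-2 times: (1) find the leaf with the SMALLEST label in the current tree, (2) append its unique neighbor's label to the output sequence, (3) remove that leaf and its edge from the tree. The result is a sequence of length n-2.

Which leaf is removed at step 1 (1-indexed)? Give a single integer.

Answer: 1

Derivation:
Step 1: current leaves = {1,3,7,8}. Remove leaf 1 (neighbor: 10).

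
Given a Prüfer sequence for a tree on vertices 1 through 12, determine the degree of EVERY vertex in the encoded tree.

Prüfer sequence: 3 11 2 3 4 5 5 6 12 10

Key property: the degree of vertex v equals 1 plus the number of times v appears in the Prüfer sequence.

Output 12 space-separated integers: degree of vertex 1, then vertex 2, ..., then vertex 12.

Answer: 1 2 3 2 3 2 1 1 1 2 2 2

Derivation:
p_1 = 3: count[3] becomes 1
p_2 = 11: count[11] becomes 1
p_3 = 2: count[2] becomes 1
p_4 = 3: count[3] becomes 2
p_5 = 4: count[4] becomes 1
p_6 = 5: count[5] becomes 1
p_7 = 5: count[5] becomes 2
p_8 = 6: count[6] becomes 1
p_9 = 12: count[12] becomes 1
p_10 = 10: count[10] becomes 1
Degrees (1 + count): deg[1]=1+0=1, deg[2]=1+1=2, deg[3]=1+2=3, deg[4]=1+1=2, deg[5]=1+2=3, deg[6]=1+1=2, deg[7]=1+0=1, deg[8]=1+0=1, deg[9]=1+0=1, deg[10]=1+1=2, deg[11]=1+1=2, deg[12]=1+1=2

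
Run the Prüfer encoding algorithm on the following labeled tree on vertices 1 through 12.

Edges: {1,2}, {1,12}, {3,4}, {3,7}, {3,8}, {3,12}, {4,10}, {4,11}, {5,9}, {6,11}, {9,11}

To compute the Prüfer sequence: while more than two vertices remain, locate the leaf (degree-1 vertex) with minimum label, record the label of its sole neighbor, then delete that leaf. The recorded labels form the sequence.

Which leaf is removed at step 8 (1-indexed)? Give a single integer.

Answer: 10

Derivation:
Step 1: current leaves = {2,5,6,7,8,10}. Remove leaf 2 (neighbor: 1).
Step 2: current leaves = {1,5,6,7,8,10}. Remove leaf 1 (neighbor: 12).
Step 3: current leaves = {5,6,7,8,10,12}. Remove leaf 5 (neighbor: 9).
Step 4: current leaves = {6,7,8,9,10,12}. Remove leaf 6 (neighbor: 11).
Step 5: current leaves = {7,8,9,10,12}. Remove leaf 7 (neighbor: 3).
Step 6: current leaves = {8,9,10,12}. Remove leaf 8 (neighbor: 3).
Step 7: current leaves = {9,10,12}. Remove leaf 9 (neighbor: 11).
Step 8: current leaves = {10,11,12}. Remove leaf 10 (neighbor: 4).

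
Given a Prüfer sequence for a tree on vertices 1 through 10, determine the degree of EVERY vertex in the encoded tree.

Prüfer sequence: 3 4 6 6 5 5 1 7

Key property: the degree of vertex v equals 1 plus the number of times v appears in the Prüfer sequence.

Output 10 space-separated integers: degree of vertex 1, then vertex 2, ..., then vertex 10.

p_1 = 3: count[3] becomes 1
p_2 = 4: count[4] becomes 1
p_3 = 6: count[6] becomes 1
p_4 = 6: count[6] becomes 2
p_5 = 5: count[5] becomes 1
p_6 = 5: count[5] becomes 2
p_7 = 1: count[1] becomes 1
p_8 = 7: count[7] becomes 1
Degrees (1 + count): deg[1]=1+1=2, deg[2]=1+0=1, deg[3]=1+1=2, deg[4]=1+1=2, deg[5]=1+2=3, deg[6]=1+2=3, deg[7]=1+1=2, deg[8]=1+0=1, deg[9]=1+0=1, deg[10]=1+0=1

Answer: 2 1 2 2 3 3 2 1 1 1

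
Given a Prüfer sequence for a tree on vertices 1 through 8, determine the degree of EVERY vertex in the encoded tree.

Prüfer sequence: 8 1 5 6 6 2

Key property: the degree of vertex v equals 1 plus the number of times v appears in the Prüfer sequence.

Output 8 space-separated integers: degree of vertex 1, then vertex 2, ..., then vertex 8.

Answer: 2 2 1 1 2 3 1 2

Derivation:
p_1 = 8: count[8] becomes 1
p_2 = 1: count[1] becomes 1
p_3 = 5: count[5] becomes 1
p_4 = 6: count[6] becomes 1
p_5 = 6: count[6] becomes 2
p_6 = 2: count[2] becomes 1
Degrees (1 + count): deg[1]=1+1=2, deg[2]=1+1=2, deg[3]=1+0=1, deg[4]=1+0=1, deg[5]=1+1=2, deg[6]=1+2=3, deg[7]=1+0=1, deg[8]=1+1=2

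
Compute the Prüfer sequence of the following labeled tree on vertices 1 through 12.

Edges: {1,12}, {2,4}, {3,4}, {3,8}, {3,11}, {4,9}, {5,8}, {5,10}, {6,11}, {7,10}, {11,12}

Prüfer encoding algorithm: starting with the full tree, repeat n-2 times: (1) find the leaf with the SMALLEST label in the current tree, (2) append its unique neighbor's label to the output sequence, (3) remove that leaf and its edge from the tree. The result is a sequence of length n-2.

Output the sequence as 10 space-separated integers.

Step 1: leaves = {1,2,6,7,9}. Remove smallest leaf 1, emit neighbor 12.
Step 2: leaves = {2,6,7,9,12}. Remove smallest leaf 2, emit neighbor 4.
Step 3: leaves = {6,7,9,12}. Remove smallest leaf 6, emit neighbor 11.
Step 4: leaves = {7,9,12}. Remove smallest leaf 7, emit neighbor 10.
Step 5: leaves = {9,10,12}. Remove smallest leaf 9, emit neighbor 4.
Step 6: leaves = {4,10,12}. Remove smallest leaf 4, emit neighbor 3.
Step 7: leaves = {10,12}. Remove smallest leaf 10, emit neighbor 5.
Step 8: leaves = {5,12}. Remove smallest leaf 5, emit neighbor 8.
Step 9: leaves = {8,12}. Remove smallest leaf 8, emit neighbor 3.
Step 10: leaves = {3,12}. Remove smallest leaf 3, emit neighbor 11.
Done: 2 vertices remain (11, 12). Sequence = [12 4 11 10 4 3 5 8 3 11]

Answer: 12 4 11 10 4 3 5 8 3 11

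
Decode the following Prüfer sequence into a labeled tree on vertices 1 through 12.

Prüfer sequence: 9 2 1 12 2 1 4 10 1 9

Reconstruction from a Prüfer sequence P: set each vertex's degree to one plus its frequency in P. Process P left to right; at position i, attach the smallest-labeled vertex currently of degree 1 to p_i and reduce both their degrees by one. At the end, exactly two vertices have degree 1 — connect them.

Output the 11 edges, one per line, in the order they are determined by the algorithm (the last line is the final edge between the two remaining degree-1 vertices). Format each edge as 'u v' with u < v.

Initial degrees: {1:4, 2:3, 3:1, 4:2, 5:1, 6:1, 7:1, 8:1, 9:3, 10:2, 11:1, 12:2}
Step 1: smallest deg-1 vertex = 3, p_1 = 9. Add edge {3,9}. Now deg[3]=0, deg[9]=2.
Step 2: smallest deg-1 vertex = 5, p_2 = 2. Add edge {2,5}. Now deg[5]=0, deg[2]=2.
Step 3: smallest deg-1 vertex = 6, p_3 = 1. Add edge {1,6}. Now deg[6]=0, deg[1]=3.
Step 4: smallest deg-1 vertex = 7, p_4 = 12. Add edge {7,12}. Now deg[7]=0, deg[12]=1.
Step 5: smallest deg-1 vertex = 8, p_5 = 2. Add edge {2,8}. Now deg[8]=0, deg[2]=1.
Step 6: smallest deg-1 vertex = 2, p_6 = 1. Add edge {1,2}. Now deg[2]=0, deg[1]=2.
Step 7: smallest deg-1 vertex = 11, p_7 = 4. Add edge {4,11}. Now deg[11]=0, deg[4]=1.
Step 8: smallest deg-1 vertex = 4, p_8 = 10. Add edge {4,10}. Now deg[4]=0, deg[10]=1.
Step 9: smallest deg-1 vertex = 10, p_9 = 1. Add edge {1,10}. Now deg[10]=0, deg[1]=1.
Step 10: smallest deg-1 vertex = 1, p_10 = 9. Add edge {1,9}. Now deg[1]=0, deg[9]=1.
Final: two remaining deg-1 vertices are 9, 12. Add edge {9,12}.

Answer: 3 9
2 5
1 6
7 12
2 8
1 2
4 11
4 10
1 10
1 9
9 12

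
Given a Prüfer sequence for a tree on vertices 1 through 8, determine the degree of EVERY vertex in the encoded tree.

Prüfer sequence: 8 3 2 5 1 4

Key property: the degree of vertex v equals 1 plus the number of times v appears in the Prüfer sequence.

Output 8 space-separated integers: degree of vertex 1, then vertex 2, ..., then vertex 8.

Answer: 2 2 2 2 2 1 1 2

Derivation:
p_1 = 8: count[8] becomes 1
p_2 = 3: count[3] becomes 1
p_3 = 2: count[2] becomes 1
p_4 = 5: count[5] becomes 1
p_5 = 1: count[1] becomes 1
p_6 = 4: count[4] becomes 1
Degrees (1 + count): deg[1]=1+1=2, deg[2]=1+1=2, deg[3]=1+1=2, deg[4]=1+1=2, deg[5]=1+1=2, deg[6]=1+0=1, deg[7]=1+0=1, deg[8]=1+1=2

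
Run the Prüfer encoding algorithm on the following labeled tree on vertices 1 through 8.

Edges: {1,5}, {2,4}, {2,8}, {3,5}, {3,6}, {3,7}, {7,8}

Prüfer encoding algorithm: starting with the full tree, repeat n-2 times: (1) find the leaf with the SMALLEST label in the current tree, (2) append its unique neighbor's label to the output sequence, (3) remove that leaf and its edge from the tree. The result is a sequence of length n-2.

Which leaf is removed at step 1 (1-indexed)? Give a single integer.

Step 1: current leaves = {1,4,6}. Remove leaf 1 (neighbor: 5).

Answer: 1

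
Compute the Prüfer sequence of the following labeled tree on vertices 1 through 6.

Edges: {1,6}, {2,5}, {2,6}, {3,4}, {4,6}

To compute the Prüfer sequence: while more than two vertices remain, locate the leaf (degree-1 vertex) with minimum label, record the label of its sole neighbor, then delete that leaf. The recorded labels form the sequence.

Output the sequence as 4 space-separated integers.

Answer: 6 4 6 2

Derivation:
Step 1: leaves = {1,3,5}. Remove smallest leaf 1, emit neighbor 6.
Step 2: leaves = {3,5}. Remove smallest leaf 3, emit neighbor 4.
Step 3: leaves = {4,5}. Remove smallest leaf 4, emit neighbor 6.
Step 4: leaves = {5,6}. Remove smallest leaf 5, emit neighbor 2.
Done: 2 vertices remain (2, 6). Sequence = [6 4 6 2]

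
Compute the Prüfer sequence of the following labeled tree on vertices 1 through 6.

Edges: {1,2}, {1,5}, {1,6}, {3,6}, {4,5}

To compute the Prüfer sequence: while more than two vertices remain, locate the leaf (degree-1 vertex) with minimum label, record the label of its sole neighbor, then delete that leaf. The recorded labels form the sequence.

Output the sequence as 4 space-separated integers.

Step 1: leaves = {2,3,4}. Remove smallest leaf 2, emit neighbor 1.
Step 2: leaves = {3,4}. Remove smallest leaf 3, emit neighbor 6.
Step 3: leaves = {4,6}. Remove smallest leaf 4, emit neighbor 5.
Step 4: leaves = {5,6}. Remove smallest leaf 5, emit neighbor 1.
Done: 2 vertices remain (1, 6). Sequence = [1 6 5 1]

Answer: 1 6 5 1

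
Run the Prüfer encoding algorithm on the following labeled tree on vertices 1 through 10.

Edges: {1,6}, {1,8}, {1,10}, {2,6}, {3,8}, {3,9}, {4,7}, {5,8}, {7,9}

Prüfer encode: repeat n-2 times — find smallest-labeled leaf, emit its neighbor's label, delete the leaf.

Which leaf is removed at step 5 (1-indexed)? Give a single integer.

Answer: 7

Derivation:
Step 1: current leaves = {2,4,5,10}. Remove leaf 2 (neighbor: 6).
Step 2: current leaves = {4,5,6,10}. Remove leaf 4 (neighbor: 7).
Step 3: current leaves = {5,6,7,10}. Remove leaf 5 (neighbor: 8).
Step 4: current leaves = {6,7,10}. Remove leaf 6 (neighbor: 1).
Step 5: current leaves = {7,10}. Remove leaf 7 (neighbor: 9).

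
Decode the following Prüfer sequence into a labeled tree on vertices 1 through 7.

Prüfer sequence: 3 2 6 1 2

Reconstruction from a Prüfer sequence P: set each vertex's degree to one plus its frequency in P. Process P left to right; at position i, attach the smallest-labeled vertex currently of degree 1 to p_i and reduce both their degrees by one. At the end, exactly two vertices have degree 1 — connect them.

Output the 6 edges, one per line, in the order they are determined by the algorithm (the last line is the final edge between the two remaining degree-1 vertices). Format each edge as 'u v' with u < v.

Initial degrees: {1:2, 2:3, 3:2, 4:1, 5:1, 6:2, 7:1}
Step 1: smallest deg-1 vertex = 4, p_1 = 3. Add edge {3,4}. Now deg[4]=0, deg[3]=1.
Step 2: smallest deg-1 vertex = 3, p_2 = 2. Add edge {2,3}. Now deg[3]=0, deg[2]=2.
Step 3: smallest deg-1 vertex = 5, p_3 = 6. Add edge {5,6}. Now deg[5]=0, deg[6]=1.
Step 4: smallest deg-1 vertex = 6, p_4 = 1. Add edge {1,6}. Now deg[6]=0, deg[1]=1.
Step 5: smallest deg-1 vertex = 1, p_5 = 2. Add edge {1,2}. Now deg[1]=0, deg[2]=1.
Final: two remaining deg-1 vertices are 2, 7. Add edge {2,7}.

Answer: 3 4
2 3
5 6
1 6
1 2
2 7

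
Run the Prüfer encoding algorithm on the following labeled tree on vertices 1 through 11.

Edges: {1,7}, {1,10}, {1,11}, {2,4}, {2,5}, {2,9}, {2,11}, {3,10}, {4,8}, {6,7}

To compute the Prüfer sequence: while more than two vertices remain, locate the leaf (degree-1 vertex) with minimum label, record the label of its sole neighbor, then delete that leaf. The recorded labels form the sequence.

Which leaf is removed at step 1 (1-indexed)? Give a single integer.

Step 1: current leaves = {3,5,6,8,9}. Remove leaf 3 (neighbor: 10).

Answer: 3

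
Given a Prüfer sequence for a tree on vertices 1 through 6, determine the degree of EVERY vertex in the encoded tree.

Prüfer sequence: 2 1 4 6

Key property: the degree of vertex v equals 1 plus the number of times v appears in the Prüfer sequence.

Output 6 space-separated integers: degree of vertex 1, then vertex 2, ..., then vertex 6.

Answer: 2 2 1 2 1 2

Derivation:
p_1 = 2: count[2] becomes 1
p_2 = 1: count[1] becomes 1
p_3 = 4: count[4] becomes 1
p_4 = 6: count[6] becomes 1
Degrees (1 + count): deg[1]=1+1=2, deg[2]=1+1=2, deg[3]=1+0=1, deg[4]=1+1=2, deg[5]=1+0=1, deg[6]=1+1=2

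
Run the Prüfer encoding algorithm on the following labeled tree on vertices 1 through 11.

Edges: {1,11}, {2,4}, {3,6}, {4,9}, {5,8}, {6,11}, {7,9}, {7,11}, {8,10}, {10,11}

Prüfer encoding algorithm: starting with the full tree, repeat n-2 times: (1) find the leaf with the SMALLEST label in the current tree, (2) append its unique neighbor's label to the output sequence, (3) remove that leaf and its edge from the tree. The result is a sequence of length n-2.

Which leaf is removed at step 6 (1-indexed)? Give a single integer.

Step 1: current leaves = {1,2,3,5}. Remove leaf 1 (neighbor: 11).
Step 2: current leaves = {2,3,5}. Remove leaf 2 (neighbor: 4).
Step 3: current leaves = {3,4,5}. Remove leaf 3 (neighbor: 6).
Step 4: current leaves = {4,5,6}. Remove leaf 4 (neighbor: 9).
Step 5: current leaves = {5,6,9}. Remove leaf 5 (neighbor: 8).
Step 6: current leaves = {6,8,9}. Remove leaf 6 (neighbor: 11).

Answer: 6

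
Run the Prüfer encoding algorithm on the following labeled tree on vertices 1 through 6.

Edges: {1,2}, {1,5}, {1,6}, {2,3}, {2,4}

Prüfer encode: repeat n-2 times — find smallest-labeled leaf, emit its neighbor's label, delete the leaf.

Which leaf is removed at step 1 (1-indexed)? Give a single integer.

Answer: 3

Derivation:
Step 1: current leaves = {3,4,5,6}. Remove leaf 3 (neighbor: 2).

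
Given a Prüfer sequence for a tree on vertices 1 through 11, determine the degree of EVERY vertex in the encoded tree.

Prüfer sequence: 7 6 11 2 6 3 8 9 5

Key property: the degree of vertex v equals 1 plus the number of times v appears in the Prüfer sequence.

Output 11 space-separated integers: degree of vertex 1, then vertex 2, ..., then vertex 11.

p_1 = 7: count[7] becomes 1
p_2 = 6: count[6] becomes 1
p_3 = 11: count[11] becomes 1
p_4 = 2: count[2] becomes 1
p_5 = 6: count[6] becomes 2
p_6 = 3: count[3] becomes 1
p_7 = 8: count[8] becomes 1
p_8 = 9: count[9] becomes 1
p_9 = 5: count[5] becomes 1
Degrees (1 + count): deg[1]=1+0=1, deg[2]=1+1=2, deg[3]=1+1=2, deg[4]=1+0=1, deg[5]=1+1=2, deg[6]=1+2=3, deg[7]=1+1=2, deg[8]=1+1=2, deg[9]=1+1=2, deg[10]=1+0=1, deg[11]=1+1=2

Answer: 1 2 2 1 2 3 2 2 2 1 2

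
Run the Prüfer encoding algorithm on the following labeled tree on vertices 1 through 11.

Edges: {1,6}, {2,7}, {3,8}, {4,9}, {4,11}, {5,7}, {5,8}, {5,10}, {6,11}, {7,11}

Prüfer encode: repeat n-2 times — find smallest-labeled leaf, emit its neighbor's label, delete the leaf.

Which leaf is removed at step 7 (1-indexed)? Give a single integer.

Step 1: current leaves = {1,2,3,9,10}. Remove leaf 1 (neighbor: 6).
Step 2: current leaves = {2,3,6,9,10}. Remove leaf 2 (neighbor: 7).
Step 3: current leaves = {3,6,9,10}. Remove leaf 3 (neighbor: 8).
Step 4: current leaves = {6,8,9,10}. Remove leaf 6 (neighbor: 11).
Step 5: current leaves = {8,9,10}. Remove leaf 8 (neighbor: 5).
Step 6: current leaves = {9,10}. Remove leaf 9 (neighbor: 4).
Step 7: current leaves = {4,10}. Remove leaf 4 (neighbor: 11).

Answer: 4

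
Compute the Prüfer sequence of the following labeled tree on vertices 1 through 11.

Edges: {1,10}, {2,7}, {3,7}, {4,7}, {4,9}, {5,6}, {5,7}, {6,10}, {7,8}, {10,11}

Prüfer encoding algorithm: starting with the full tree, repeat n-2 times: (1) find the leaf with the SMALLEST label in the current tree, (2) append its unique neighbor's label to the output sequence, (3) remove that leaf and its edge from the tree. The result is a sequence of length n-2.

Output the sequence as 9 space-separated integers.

Step 1: leaves = {1,2,3,8,9,11}. Remove smallest leaf 1, emit neighbor 10.
Step 2: leaves = {2,3,8,9,11}. Remove smallest leaf 2, emit neighbor 7.
Step 3: leaves = {3,8,9,11}. Remove smallest leaf 3, emit neighbor 7.
Step 4: leaves = {8,9,11}. Remove smallest leaf 8, emit neighbor 7.
Step 5: leaves = {9,11}. Remove smallest leaf 9, emit neighbor 4.
Step 6: leaves = {4,11}. Remove smallest leaf 4, emit neighbor 7.
Step 7: leaves = {7,11}. Remove smallest leaf 7, emit neighbor 5.
Step 8: leaves = {5,11}. Remove smallest leaf 5, emit neighbor 6.
Step 9: leaves = {6,11}. Remove smallest leaf 6, emit neighbor 10.
Done: 2 vertices remain (10, 11). Sequence = [10 7 7 7 4 7 5 6 10]

Answer: 10 7 7 7 4 7 5 6 10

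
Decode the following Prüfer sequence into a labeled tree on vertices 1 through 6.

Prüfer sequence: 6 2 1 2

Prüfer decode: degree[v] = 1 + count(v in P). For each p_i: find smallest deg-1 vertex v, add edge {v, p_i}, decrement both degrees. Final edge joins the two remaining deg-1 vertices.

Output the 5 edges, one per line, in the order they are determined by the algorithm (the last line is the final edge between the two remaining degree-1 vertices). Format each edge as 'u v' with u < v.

Initial degrees: {1:2, 2:3, 3:1, 4:1, 5:1, 6:2}
Step 1: smallest deg-1 vertex = 3, p_1 = 6. Add edge {3,6}. Now deg[3]=0, deg[6]=1.
Step 2: smallest deg-1 vertex = 4, p_2 = 2. Add edge {2,4}. Now deg[4]=0, deg[2]=2.
Step 3: smallest deg-1 vertex = 5, p_3 = 1. Add edge {1,5}. Now deg[5]=0, deg[1]=1.
Step 4: smallest deg-1 vertex = 1, p_4 = 2. Add edge {1,2}. Now deg[1]=0, deg[2]=1.
Final: two remaining deg-1 vertices are 2, 6. Add edge {2,6}.

Answer: 3 6
2 4
1 5
1 2
2 6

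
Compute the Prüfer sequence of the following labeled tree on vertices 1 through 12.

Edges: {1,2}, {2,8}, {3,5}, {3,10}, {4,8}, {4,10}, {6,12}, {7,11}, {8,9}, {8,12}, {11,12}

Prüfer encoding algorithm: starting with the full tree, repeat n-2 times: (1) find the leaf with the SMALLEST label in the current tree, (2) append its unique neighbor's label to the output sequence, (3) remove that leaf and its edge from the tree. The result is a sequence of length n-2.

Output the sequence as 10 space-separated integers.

Answer: 2 8 3 10 12 11 8 4 8 12

Derivation:
Step 1: leaves = {1,5,6,7,9}. Remove smallest leaf 1, emit neighbor 2.
Step 2: leaves = {2,5,6,7,9}. Remove smallest leaf 2, emit neighbor 8.
Step 3: leaves = {5,6,7,9}. Remove smallest leaf 5, emit neighbor 3.
Step 4: leaves = {3,6,7,9}. Remove smallest leaf 3, emit neighbor 10.
Step 5: leaves = {6,7,9,10}. Remove smallest leaf 6, emit neighbor 12.
Step 6: leaves = {7,9,10}. Remove smallest leaf 7, emit neighbor 11.
Step 7: leaves = {9,10,11}. Remove smallest leaf 9, emit neighbor 8.
Step 8: leaves = {10,11}. Remove smallest leaf 10, emit neighbor 4.
Step 9: leaves = {4,11}. Remove smallest leaf 4, emit neighbor 8.
Step 10: leaves = {8,11}. Remove smallest leaf 8, emit neighbor 12.
Done: 2 vertices remain (11, 12). Sequence = [2 8 3 10 12 11 8 4 8 12]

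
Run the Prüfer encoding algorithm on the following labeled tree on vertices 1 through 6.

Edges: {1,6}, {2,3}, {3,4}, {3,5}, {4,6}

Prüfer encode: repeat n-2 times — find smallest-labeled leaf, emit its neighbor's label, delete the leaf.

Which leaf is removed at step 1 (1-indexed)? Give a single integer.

Step 1: current leaves = {1,2,5}. Remove leaf 1 (neighbor: 6).

Answer: 1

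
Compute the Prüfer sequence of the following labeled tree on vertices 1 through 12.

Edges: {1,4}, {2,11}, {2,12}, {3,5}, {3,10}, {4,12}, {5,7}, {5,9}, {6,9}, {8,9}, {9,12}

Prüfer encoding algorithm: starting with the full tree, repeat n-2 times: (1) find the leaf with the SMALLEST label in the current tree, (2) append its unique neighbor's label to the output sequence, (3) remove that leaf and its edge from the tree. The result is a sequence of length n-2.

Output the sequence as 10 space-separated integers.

Step 1: leaves = {1,6,7,8,10,11}. Remove smallest leaf 1, emit neighbor 4.
Step 2: leaves = {4,6,7,8,10,11}. Remove smallest leaf 4, emit neighbor 12.
Step 3: leaves = {6,7,8,10,11}. Remove smallest leaf 6, emit neighbor 9.
Step 4: leaves = {7,8,10,11}. Remove smallest leaf 7, emit neighbor 5.
Step 5: leaves = {8,10,11}. Remove smallest leaf 8, emit neighbor 9.
Step 6: leaves = {10,11}. Remove smallest leaf 10, emit neighbor 3.
Step 7: leaves = {3,11}. Remove smallest leaf 3, emit neighbor 5.
Step 8: leaves = {5,11}. Remove smallest leaf 5, emit neighbor 9.
Step 9: leaves = {9,11}. Remove smallest leaf 9, emit neighbor 12.
Step 10: leaves = {11,12}. Remove smallest leaf 11, emit neighbor 2.
Done: 2 vertices remain (2, 12). Sequence = [4 12 9 5 9 3 5 9 12 2]

Answer: 4 12 9 5 9 3 5 9 12 2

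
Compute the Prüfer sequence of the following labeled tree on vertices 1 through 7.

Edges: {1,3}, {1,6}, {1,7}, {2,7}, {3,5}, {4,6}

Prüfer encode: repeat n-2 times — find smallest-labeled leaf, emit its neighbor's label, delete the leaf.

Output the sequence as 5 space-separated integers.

Answer: 7 6 3 1 1

Derivation:
Step 1: leaves = {2,4,5}. Remove smallest leaf 2, emit neighbor 7.
Step 2: leaves = {4,5,7}. Remove smallest leaf 4, emit neighbor 6.
Step 3: leaves = {5,6,7}. Remove smallest leaf 5, emit neighbor 3.
Step 4: leaves = {3,6,7}. Remove smallest leaf 3, emit neighbor 1.
Step 5: leaves = {6,7}. Remove smallest leaf 6, emit neighbor 1.
Done: 2 vertices remain (1, 7). Sequence = [7 6 3 1 1]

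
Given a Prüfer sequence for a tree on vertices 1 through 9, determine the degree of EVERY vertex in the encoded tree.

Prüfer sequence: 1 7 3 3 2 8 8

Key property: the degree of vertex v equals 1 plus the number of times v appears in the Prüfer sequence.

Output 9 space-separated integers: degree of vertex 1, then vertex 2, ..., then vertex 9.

p_1 = 1: count[1] becomes 1
p_2 = 7: count[7] becomes 1
p_3 = 3: count[3] becomes 1
p_4 = 3: count[3] becomes 2
p_5 = 2: count[2] becomes 1
p_6 = 8: count[8] becomes 1
p_7 = 8: count[8] becomes 2
Degrees (1 + count): deg[1]=1+1=2, deg[2]=1+1=2, deg[3]=1+2=3, deg[4]=1+0=1, deg[5]=1+0=1, deg[6]=1+0=1, deg[7]=1+1=2, deg[8]=1+2=3, deg[9]=1+0=1

Answer: 2 2 3 1 1 1 2 3 1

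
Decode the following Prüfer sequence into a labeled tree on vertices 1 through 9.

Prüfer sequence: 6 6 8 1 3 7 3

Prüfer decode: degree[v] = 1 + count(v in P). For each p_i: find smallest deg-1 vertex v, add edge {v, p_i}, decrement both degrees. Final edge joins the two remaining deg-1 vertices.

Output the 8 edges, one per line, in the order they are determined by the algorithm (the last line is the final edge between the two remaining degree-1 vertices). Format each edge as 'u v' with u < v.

Answer: 2 6
4 6
5 8
1 6
1 3
7 8
3 7
3 9

Derivation:
Initial degrees: {1:2, 2:1, 3:3, 4:1, 5:1, 6:3, 7:2, 8:2, 9:1}
Step 1: smallest deg-1 vertex = 2, p_1 = 6. Add edge {2,6}. Now deg[2]=0, deg[6]=2.
Step 2: smallest deg-1 vertex = 4, p_2 = 6. Add edge {4,6}. Now deg[4]=0, deg[6]=1.
Step 3: smallest deg-1 vertex = 5, p_3 = 8. Add edge {5,8}. Now deg[5]=0, deg[8]=1.
Step 4: smallest deg-1 vertex = 6, p_4 = 1. Add edge {1,6}. Now deg[6]=0, deg[1]=1.
Step 5: smallest deg-1 vertex = 1, p_5 = 3. Add edge {1,3}. Now deg[1]=0, deg[3]=2.
Step 6: smallest deg-1 vertex = 8, p_6 = 7. Add edge {7,8}. Now deg[8]=0, deg[7]=1.
Step 7: smallest deg-1 vertex = 7, p_7 = 3. Add edge {3,7}. Now deg[7]=0, deg[3]=1.
Final: two remaining deg-1 vertices are 3, 9. Add edge {3,9}.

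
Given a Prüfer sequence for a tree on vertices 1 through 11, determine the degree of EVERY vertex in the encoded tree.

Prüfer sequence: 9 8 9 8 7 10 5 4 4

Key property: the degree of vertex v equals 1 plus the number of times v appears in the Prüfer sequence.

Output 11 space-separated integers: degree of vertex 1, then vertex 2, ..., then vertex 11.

Answer: 1 1 1 3 2 1 2 3 3 2 1

Derivation:
p_1 = 9: count[9] becomes 1
p_2 = 8: count[8] becomes 1
p_3 = 9: count[9] becomes 2
p_4 = 8: count[8] becomes 2
p_5 = 7: count[7] becomes 1
p_6 = 10: count[10] becomes 1
p_7 = 5: count[5] becomes 1
p_8 = 4: count[4] becomes 1
p_9 = 4: count[4] becomes 2
Degrees (1 + count): deg[1]=1+0=1, deg[2]=1+0=1, deg[3]=1+0=1, deg[4]=1+2=3, deg[5]=1+1=2, deg[6]=1+0=1, deg[7]=1+1=2, deg[8]=1+2=3, deg[9]=1+2=3, deg[10]=1+1=2, deg[11]=1+0=1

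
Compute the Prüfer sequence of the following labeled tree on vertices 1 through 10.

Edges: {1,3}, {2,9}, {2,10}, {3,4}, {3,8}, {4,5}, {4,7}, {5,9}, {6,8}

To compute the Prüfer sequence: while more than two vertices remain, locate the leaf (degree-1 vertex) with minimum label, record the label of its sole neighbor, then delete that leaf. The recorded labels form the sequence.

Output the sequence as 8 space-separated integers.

Answer: 3 8 4 3 4 5 9 2

Derivation:
Step 1: leaves = {1,6,7,10}. Remove smallest leaf 1, emit neighbor 3.
Step 2: leaves = {6,7,10}. Remove smallest leaf 6, emit neighbor 8.
Step 3: leaves = {7,8,10}. Remove smallest leaf 7, emit neighbor 4.
Step 4: leaves = {8,10}. Remove smallest leaf 8, emit neighbor 3.
Step 5: leaves = {3,10}. Remove smallest leaf 3, emit neighbor 4.
Step 6: leaves = {4,10}. Remove smallest leaf 4, emit neighbor 5.
Step 7: leaves = {5,10}. Remove smallest leaf 5, emit neighbor 9.
Step 8: leaves = {9,10}. Remove smallest leaf 9, emit neighbor 2.
Done: 2 vertices remain (2, 10). Sequence = [3 8 4 3 4 5 9 2]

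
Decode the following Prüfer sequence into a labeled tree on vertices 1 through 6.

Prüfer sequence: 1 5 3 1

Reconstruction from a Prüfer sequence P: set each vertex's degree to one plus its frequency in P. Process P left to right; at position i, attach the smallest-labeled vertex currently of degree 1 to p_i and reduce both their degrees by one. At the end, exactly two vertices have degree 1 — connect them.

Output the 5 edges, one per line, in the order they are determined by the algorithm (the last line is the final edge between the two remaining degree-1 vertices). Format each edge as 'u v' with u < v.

Initial degrees: {1:3, 2:1, 3:2, 4:1, 5:2, 6:1}
Step 1: smallest deg-1 vertex = 2, p_1 = 1. Add edge {1,2}. Now deg[2]=0, deg[1]=2.
Step 2: smallest deg-1 vertex = 4, p_2 = 5. Add edge {4,5}. Now deg[4]=0, deg[5]=1.
Step 3: smallest deg-1 vertex = 5, p_3 = 3. Add edge {3,5}. Now deg[5]=0, deg[3]=1.
Step 4: smallest deg-1 vertex = 3, p_4 = 1. Add edge {1,3}. Now deg[3]=0, deg[1]=1.
Final: two remaining deg-1 vertices are 1, 6. Add edge {1,6}.

Answer: 1 2
4 5
3 5
1 3
1 6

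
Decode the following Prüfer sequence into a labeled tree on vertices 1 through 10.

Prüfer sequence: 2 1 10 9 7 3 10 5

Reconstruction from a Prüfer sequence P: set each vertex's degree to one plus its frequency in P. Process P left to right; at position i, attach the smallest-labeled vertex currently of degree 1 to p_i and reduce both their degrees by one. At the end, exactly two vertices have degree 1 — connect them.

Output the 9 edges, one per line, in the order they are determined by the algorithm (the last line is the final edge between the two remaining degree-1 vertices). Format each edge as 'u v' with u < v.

Answer: 2 4
1 2
1 10
6 9
7 8
3 7
3 10
5 9
5 10

Derivation:
Initial degrees: {1:2, 2:2, 3:2, 4:1, 5:2, 6:1, 7:2, 8:1, 9:2, 10:3}
Step 1: smallest deg-1 vertex = 4, p_1 = 2. Add edge {2,4}. Now deg[4]=0, deg[2]=1.
Step 2: smallest deg-1 vertex = 2, p_2 = 1. Add edge {1,2}. Now deg[2]=0, deg[1]=1.
Step 3: smallest deg-1 vertex = 1, p_3 = 10. Add edge {1,10}. Now deg[1]=0, deg[10]=2.
Step 4: smallest deg-1 vertex = 6, p_4 = 9. Add edge {6,9}. Now deg[6]=0, deg[9]=1.
Step 5: smallest deg-1 vertex = 8, p_5 = 7. Add edge {7,8}. Now deg[8]=0, deg[7]=1.
Step 6: smallest deg-1 vertex = 7, p_6 = 3. Add edge {3,7}. Now deg[7]=0, deg[3]=1.
Step 7: smallest deg-1 vertex = 3, p_7 = 10. Add edge {3,10}. Now deg[3]=0, deg[10]=1.
Step 8: smallest deg-1 vertex = 9, p_8 = 5. Add edge {5,9}. Now deg[9]=0, deg[5]=1.
Final: two remaining deg-1 vertices are 5, 10. Add edge {5,10}.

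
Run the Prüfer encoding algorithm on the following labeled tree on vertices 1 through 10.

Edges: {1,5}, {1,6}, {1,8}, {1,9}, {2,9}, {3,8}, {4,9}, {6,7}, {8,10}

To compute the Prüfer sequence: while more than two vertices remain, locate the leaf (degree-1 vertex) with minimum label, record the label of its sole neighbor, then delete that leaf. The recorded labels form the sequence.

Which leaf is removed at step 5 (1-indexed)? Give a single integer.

Answer: 7

Derivation:
Step 1: current leaves = {2,3,4,5,7,10}. Remove leaf 2 (neighbor: 9).
Step 2: current leaves = {3,4,5,7,10}. Remove leaf 3 (neighbor: 8).
Step 3: current leaves = {4,5,7,10}. Remove leaf 4 (neighbor: 9).
Step 4: current leaves = {5,7,9,10}. Remove leaf 5 (neighbor: 1).
Step 5: current leaves = {7,9,10}. Remove leaf 7 (neighbor: 6).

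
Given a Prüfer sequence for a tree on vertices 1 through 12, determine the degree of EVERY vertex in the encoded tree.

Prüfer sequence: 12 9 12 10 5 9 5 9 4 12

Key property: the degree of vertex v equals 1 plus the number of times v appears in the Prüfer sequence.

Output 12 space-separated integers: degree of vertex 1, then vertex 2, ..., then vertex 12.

Answer: 1 1 1 2 3 1 1 1 4 2 1 4

Derivation:
p_1 = 12: count[12] becomes 1
p_2 = 9: count[9] becomes 1
p_3 = 12: count[12] becomes 2
p_4 = 10: count[10] becomes 1
p_5 = 5: count[5] becomes 1
p_6 = 9: count[9] becomes 2
p_7 = 5: count[5] becomes 2
p_8 = 9: count[9] becomes 3
p_9 = 4: count[4] becomes 1
p_10 = 12: count[12] becomes 3
Degrees (1 + count): deg[1]=1+0=1, deg[2]=1+0=1, deg[3]=1+0=1, deg[4]=1+1=2, deg[5]=1+2=3, deg[6]=1+0=1, deg[7]=1+0=1, deg[8]=1+0=1, deg[9]=1+3=4, deg[10]=1+1=2, deg[11]=1+0=1, deg[12]=1+3=4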